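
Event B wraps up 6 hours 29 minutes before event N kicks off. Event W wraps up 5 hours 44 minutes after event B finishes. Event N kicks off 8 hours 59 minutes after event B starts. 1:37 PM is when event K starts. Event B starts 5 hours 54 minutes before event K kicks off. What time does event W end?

3:57 PM

Event B starts at 1:37 PM − 354 min = 7:43 AM.
Event N starts at 7:43 AM + 539 min = 4:42 PM.
Event B ends at 4:42 PM − 389 min = 10:13 AM.
Event W ends at 10:13 AM + 344 min = 3:57 PM.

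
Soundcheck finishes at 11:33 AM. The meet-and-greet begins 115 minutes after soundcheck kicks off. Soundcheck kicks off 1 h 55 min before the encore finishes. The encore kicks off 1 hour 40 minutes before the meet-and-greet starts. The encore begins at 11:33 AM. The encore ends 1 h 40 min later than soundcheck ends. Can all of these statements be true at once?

Yes

The encore ends at 11:33 AM + 100 min = 1:13 PM.
Soundcheck starts at 1:13 PM − 115 min = 11:18 AM.
The meet-and-greet starts at 11:18 AM + 115 min = 1:13 PM.
The encore starts at 1:13 PM − 100 min = 11:33 AM.
That matches the stated 11:33 AM, so the schedule is consistent.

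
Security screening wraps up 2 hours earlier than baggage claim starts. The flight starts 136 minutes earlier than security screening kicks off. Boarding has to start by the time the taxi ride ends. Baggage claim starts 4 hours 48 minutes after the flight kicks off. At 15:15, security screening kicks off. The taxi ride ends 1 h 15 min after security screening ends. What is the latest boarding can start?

17:02

The flight starts at 15:15 − 136 min = 12:59.
Baggage claim starts at 12:59 + 288 min = 17:47.
Security screening ends at 17:47 − 120 min = 15:47.
The taxi ride ends at 15:47 + 75 min = 17:02.
Boarding is bounded by the taxi ride, so the latest it can start is 17:02.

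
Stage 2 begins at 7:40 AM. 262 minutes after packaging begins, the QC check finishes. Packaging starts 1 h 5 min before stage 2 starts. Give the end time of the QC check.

10:57 AM

Packaging starts at 7:40 AM − 65 min = 6:35 AM.
The QC check ends at 6:35 AM + 262 min = 10:57 AM.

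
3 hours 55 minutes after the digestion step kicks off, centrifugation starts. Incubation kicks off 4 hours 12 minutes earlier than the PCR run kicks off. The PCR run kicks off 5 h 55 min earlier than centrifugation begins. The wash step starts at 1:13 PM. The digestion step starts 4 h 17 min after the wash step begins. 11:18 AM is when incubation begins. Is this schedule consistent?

Yes

The digestion step starts at 1:13 PM + 257 min = 5:30 PM.
Centrifugation starts at 5:30 PM + 235 min = 9:25 PM.
The PCR run starts at 9:25 PM − 355 min = 3:30 PM.
Incubation starts at 3:30 PM − 252 min = 11:18 AM.
That matches the stated 11:18 AM, so the schedule is consistent.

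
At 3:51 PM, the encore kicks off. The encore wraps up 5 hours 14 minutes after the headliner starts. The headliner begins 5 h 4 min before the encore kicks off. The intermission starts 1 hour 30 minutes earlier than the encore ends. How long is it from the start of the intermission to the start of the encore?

The headliner starts at 3:51 PM − 304 min = 10:47 AM.
The encore ends at 10:47 AM + 314 min = 4:01 PM.
The intermission starts at 4:01 PM − 90 min = 2:31 PM.
From 2:31 PM to 3:51 PM is 1 h 20 min.

1 h 20 min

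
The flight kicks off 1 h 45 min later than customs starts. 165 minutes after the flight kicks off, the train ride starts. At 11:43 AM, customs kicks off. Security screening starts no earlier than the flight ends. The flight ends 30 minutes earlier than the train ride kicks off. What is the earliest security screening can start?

3:43 PM

The flight starts at 11:43 AM + 105 min = 1:28 PM.
The train ride starts at 1:28 PM + 165 min = 4:13 PM.
The flight ends at 4:13 PM − 30 min = 3:43 PM.
Security screening is bounded by the flight, so the earliest it can start is 3:43 PM.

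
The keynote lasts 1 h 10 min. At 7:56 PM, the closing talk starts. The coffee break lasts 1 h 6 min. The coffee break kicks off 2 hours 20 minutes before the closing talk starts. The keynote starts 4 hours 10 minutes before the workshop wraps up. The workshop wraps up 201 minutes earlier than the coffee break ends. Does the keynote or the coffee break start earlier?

The coffee break starts at 7:56 PM − 140 min = 5:36 PM.
The coffee break ends at 5:36 PM + 66 min = 6:42 PM.
The workshop ends at 6:42 PM − 201 min = 3:21 PM.
The keynote starts at 3:21 PM − 250 min = 11:11 AM.
The keynote starts at 11:11 AM and the coffee break starts at 5:36 PM, so the keynote is first.

the keynote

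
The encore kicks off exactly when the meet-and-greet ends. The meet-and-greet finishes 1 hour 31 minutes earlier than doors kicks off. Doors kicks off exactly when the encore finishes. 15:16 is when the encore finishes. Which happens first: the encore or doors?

Doors starts at 15:16.
The meet-and-greet ends at 15:16 − 91 min = 13:45.
So the encore starts at 13:45.
The encore starts at 13:45 and doors starts at 15:16, so the encore is first.

the encore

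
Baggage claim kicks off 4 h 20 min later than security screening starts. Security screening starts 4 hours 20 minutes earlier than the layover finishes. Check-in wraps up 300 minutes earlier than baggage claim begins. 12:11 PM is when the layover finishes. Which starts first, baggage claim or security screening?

security screening

Security screening starts at 12:11 PM − 260 min = 7:51 AM.
Baggage claim starts at 7:51 AM + 260 min = 12:11 PM.
Baggage claim starts at 12:11 PM and security screening starts at 7:51 AM, so security screening is first.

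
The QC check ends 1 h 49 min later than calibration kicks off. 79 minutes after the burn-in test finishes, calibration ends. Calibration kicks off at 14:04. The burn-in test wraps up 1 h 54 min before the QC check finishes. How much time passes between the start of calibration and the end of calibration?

74 minutes

The QC check ends at 14:04 + 109 min = 15:53.
The burn-in test ends at 15:53 − 114 min = 13:59.
Calibration ends at 13:59 + 79 min = 15:18.
From 14:04 to 15:18 is 74 minutes.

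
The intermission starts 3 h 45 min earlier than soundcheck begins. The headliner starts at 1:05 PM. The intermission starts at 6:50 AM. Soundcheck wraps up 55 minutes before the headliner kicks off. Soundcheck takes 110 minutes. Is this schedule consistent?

No

Soundcheck ends at 1:05 PM − 55 min = 12:10 PM.
Soundcheck starts at 12:10 PM − 110 min = 10:20 AM.
The intermission starts at 10:20 AM − 225 min = 6:35 AM.
But the intermission is also said to start at 6:50 AM — a 15-minute conflict.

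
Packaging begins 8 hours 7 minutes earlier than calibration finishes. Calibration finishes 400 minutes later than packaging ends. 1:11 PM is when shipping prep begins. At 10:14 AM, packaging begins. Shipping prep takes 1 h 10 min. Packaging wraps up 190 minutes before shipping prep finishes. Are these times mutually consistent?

Shipping prep ends at 1:11 PM + 70 min = 2:21 PM.
Packaging ends at 2:21 PM − 190 min = 11:11 AM.
Calibration ends at 11:11 AM + 400 min = 5:51 PM.
Packaging starts at 5:51 PM − 487 min = 9:44 AM.
But packaging is also said to start at 10:14 AM — a 30-minute conflict.

No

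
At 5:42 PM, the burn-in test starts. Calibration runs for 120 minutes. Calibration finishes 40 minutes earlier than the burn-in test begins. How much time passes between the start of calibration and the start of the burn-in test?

Calibration ends at 5:42 PM − 40 min = 5:02 PM.
Calibration starts at 5:02 PM − 120 min = 3:02 PM.
From 3:02 PM to 5:42 PM is 160 minutes.

160 minutes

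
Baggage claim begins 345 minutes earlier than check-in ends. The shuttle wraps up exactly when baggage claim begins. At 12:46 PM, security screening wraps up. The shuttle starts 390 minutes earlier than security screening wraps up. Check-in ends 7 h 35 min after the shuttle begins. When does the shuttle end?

The shuttle starts at 12:46 PM − 390 min = 6:16 AM.
Check-in ends at 6:16 AM + 455 min = 1:51 PM.
Baggage claim starts at 1:51 PM − 345 min = 8:06 AM.
So the shuttle ends at 8:06 AM.

8:06 AM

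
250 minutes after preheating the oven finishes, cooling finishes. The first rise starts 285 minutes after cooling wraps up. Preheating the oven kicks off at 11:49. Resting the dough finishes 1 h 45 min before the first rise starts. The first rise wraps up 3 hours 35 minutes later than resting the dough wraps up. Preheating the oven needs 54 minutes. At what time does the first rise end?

23:28

Preheating the oven ends at 11:49 + 54 min = 12:43.
Cooling ends at 12:43 + 250 min = 16:53.
The first rise starts at 16:53 + 285 min = 21:38.
Resting the dough ends at 21:38 − 105 min = 19:53.
The first rise ends at 19:53 + 215 min = 23:28.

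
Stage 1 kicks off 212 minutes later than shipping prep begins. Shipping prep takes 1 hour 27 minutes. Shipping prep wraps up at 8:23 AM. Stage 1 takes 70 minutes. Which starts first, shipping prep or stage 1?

shipping prep

Shipping prep starts at 8:23 AM − 87 min = 6:56 AM.
Stage 1 starts at 6:56 AM + 212 min = 10:28 AM.
Shipping prep starts at 6:56 AM and stage 1 starts at 10:28 AM, so shipping prep is first.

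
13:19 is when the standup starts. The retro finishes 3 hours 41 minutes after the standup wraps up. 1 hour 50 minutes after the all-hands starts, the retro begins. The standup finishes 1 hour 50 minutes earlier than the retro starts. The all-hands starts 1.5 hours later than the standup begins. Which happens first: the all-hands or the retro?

The all-hands starts at 13:19 + 90 min = 14:49.
The retro starts at 14:49 + 110 min = 16:39.
The all-hands starts at 14:49 and the retro starts at 16:39, so the all-hands is first.

the all-hands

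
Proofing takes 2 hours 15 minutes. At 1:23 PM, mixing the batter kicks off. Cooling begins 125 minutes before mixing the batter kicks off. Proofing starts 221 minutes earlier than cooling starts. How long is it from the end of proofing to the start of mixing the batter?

3 h 31 min

Cooling starts at 1:23 PM − 125 min = 11:18 AM.
Proofing starts at 11:18 AM − 221 min = 7:37 AM.
Proofing ends at 7:37 AM + 135 min = 9:52 AM.
From 9:52 AM to 1:23 PM is 3 h 31 min.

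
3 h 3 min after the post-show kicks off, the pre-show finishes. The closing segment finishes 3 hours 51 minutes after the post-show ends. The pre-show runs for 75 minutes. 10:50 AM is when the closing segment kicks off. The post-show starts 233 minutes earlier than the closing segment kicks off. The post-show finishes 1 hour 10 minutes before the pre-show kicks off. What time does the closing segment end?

11:26 AM

The post-show starts at 10:50 AM − 233 min = 6:57 AM.
The pre-show ends at 6:57 AM + 183 min = 10:00 AM.
The pre-show starts at 10:00 AM − 75 min = 8:45 AM.
The post-show ends at 8:45 AM − 70 min = 7:35 AM.
The closing segment ends at 7:35 AM + 231 min = 11:26 AM.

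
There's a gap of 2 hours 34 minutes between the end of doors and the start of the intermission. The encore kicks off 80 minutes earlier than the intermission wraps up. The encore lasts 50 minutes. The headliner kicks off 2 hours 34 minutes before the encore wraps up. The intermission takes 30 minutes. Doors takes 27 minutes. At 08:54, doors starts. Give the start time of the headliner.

Doors ends at 08:54 + 27 min = 09:21.
The intermission starts at 09:21 + 154 min = 11:55.
The intermission ends at 11:55 + 30 min = 12:25.
The encore starts at 12:25 − 80 min = 11:05.
The encore ends at 11:05 + 50 min = 11:55.
The headliner starts at 11:55 − 154 min = 09:21.

09:21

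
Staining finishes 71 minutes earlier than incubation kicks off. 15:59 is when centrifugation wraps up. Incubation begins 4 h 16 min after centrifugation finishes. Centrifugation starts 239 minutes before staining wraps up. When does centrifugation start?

Incubation starts at 15:59 + 256 min = 20:15.
Staining ends at 20:15 − 71 min = 19:04.
Centrifugation starts at 19:04 − 239 min = 15:05.

15:05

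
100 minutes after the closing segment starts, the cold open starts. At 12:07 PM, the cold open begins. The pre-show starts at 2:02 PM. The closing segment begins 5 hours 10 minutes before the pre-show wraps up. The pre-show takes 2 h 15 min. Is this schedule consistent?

The pre-show ends at 2:02 PM + 135 min = 4:17 PM.
The closing segment starts at 4:17 PM − 310 min = 11:07 AM.
The cold open starts at 11:07 AM + 100 min = 12:47 PM.
But the cold open is also said to start at 12:07 PM — a 40-minute conflict.

No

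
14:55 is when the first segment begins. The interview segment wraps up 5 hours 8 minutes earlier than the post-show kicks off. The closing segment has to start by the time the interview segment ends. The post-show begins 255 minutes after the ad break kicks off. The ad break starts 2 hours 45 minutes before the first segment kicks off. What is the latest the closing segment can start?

The ad break starts at 14:55 − 165 min = 12:10.
The post-show starts at 12:10 + 255 min = 16:25.
The interview segment ends at 16:25 − 308 min = 11:17.
The closing segment is bounded by the interview segment, so the latest it can start is 11:17.

11:17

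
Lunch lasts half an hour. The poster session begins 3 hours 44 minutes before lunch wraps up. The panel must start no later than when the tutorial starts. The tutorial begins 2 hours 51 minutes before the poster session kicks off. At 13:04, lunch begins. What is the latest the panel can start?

06:59

Lunch ends at 13:04 + 30 min = 13:34.
The poster session starts at 13:34 − 224 min = 09:50.
The tutorial starts at 09:50 − 171 min = 06:59.
The panel is bounded by the tutorial, so the latest it can start is 06:59.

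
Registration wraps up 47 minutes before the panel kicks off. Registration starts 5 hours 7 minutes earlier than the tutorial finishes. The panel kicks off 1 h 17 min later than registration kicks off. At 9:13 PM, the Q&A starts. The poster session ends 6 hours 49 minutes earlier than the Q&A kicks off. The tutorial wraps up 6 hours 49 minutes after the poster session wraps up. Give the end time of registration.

The poster session ends at 9:13 PM − 409 min = 2:24 PM.
The tutorial ends at 2:24 PM + 409 min = 9:13 PM.
Registration starts at 9:13 PM − 307 min = 4:06 PM.
The panel starts at 4:06 PM + 77 min = 5:23 PM.
Registration ends at 5:23 PM − 47 min = 4:36 PM.

4:36 PM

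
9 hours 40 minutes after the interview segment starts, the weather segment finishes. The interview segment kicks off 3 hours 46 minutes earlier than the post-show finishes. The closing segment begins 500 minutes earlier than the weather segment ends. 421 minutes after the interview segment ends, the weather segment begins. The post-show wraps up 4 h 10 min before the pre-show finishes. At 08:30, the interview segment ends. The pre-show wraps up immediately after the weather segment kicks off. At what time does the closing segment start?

The weather segment starts at 08:30 + 421 min = 15:31.
So the pre-show ends at 15:31.
The post-show ends at 15:31 − 250 min = 11:21.
The interview segment starts at 11:21 − 226 min = 07:35.
The weather segment ends at 07:35 + 580 min = 17:15.
The closing segment starts at 17:15 − 500 min = 08:55.

08:55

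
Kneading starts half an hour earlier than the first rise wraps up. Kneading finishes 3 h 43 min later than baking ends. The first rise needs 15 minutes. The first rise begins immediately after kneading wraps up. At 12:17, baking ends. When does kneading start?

15:45

Kneading ends at 12:17 + 223 min = 16:00.
So the first rise starts at 16:00.
The first rise ends at 16:00 + 15 min = 16:15.
Kneading starts at 16:15 − 30 min = 15:45.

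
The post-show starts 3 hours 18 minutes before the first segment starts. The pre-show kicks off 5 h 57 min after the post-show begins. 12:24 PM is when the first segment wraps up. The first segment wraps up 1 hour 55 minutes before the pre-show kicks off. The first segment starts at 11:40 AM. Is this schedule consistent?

The post-show starts at 11:40 AM − 198 min = 8:22 AM.
The pre-show starts at 8:22 AM + 357 min = 2:19 PM.
The first segment ends at 2:19 PM − 115 min = 12:24 PM.
That matches the stated 12:24 PM, so the schedule is consistent.

Yes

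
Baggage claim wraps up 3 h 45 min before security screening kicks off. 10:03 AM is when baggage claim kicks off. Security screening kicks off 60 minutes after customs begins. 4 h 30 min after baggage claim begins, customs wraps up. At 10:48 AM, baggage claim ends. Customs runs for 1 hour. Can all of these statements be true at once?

Yes

Customs ends at 10:03 AM + 270 min = 2:33 PM.
Customs starts at 2:33 PM − 60 min = 1:33 PM.
Security screening starts at 1:33 PM + 60 min = 2:33 PM.
Baggage claim ends at 2:33 PM − 225 min = 10:48 AM.
That matches the stated 10:48 AM, so the schedule is consistent.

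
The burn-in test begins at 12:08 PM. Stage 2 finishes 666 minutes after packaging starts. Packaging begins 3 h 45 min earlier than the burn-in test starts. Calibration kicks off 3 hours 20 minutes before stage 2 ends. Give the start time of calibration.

Packaging starts at 12:08 PM − 225 min = 8:23 AM.
Stage 2 ends at 8:23 AM + 666 min = 7:29 PM.
Calibration starts at 7:29 PM − 200 min = 4:09 PM.

4:09 PM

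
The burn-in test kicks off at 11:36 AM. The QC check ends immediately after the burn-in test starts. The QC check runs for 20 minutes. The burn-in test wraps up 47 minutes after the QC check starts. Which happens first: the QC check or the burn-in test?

The QC check ends at 11:36 AM.
The QC check starts at 11:36 AM − 20 min = 11:16 AM.
The QC check starts at 11:16 AM and the burn-in test starts at 11:36 AM, so the QC check is first.

the QC check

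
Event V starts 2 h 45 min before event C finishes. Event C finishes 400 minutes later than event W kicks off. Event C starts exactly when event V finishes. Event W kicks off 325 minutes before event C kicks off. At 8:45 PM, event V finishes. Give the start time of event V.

7:15 PM

Event C starts at 8:45 PM.
Event W starts at 8:45 PM − 325 min = 3:20 PM.
Event C ends at 3:20 PM + 400 min = 10:00 PM.
Event V starts at 10:00 PM − 165 min = 7:15 PM.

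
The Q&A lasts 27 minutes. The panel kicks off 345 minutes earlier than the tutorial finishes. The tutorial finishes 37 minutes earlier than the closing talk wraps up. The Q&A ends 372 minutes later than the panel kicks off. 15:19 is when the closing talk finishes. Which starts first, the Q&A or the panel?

The tutorial ends at 15:19 − 37 min = 14:42.
The panel starts at 14:42 − 345 min = 08:57.
The Q&A ends at 08:57 + 372 min = 15:09.
The Q&A starts at 15:09 − 27 min = 14:42.
The Q&A starts at 14:42 and the panel starts at 08:57, so the panel is first.

the panel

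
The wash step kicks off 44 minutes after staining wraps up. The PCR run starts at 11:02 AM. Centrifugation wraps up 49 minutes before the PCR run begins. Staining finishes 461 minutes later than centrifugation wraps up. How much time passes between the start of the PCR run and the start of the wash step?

7 hours 36 minutes

Centrifugation ends at 11:02 AM − 49 min = 10:13 AM.
Staining ends at 10:13 AM + 461 min = 5:54 PM.
The wash step starts at 5:54 PM + 44 min = 6:38 PM.
From 11:02 AM to 6:38 PM is 7 hours 36 minutes.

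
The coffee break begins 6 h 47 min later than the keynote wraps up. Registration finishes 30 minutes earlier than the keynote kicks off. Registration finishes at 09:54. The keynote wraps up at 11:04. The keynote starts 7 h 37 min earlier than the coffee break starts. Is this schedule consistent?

The coffee break starts at 11:04 + 407 min = 17:51.
The keynote starts at 17:51 − 457 min = 10:14.
Registration ends at 10:14 − 30 min = 09:44.
But registration is also said to end at 09:54 — a 10-minute conflict.

No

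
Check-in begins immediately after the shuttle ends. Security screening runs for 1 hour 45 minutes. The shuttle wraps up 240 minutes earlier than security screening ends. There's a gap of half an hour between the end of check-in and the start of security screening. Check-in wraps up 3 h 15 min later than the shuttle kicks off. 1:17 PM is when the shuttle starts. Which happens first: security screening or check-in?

check-in

Check-in ends at 1:17 PM + 195 min = 4:32 PM.
Security screening starts at 4:32 PM + 30 min = 5:02 PM.
Security screening ends at 5:02 PM + 105 min = 6:47 PM.
The shuttle ends at 6:47 PM − 240 min = 2:47 PM.
So check-in starts at 2:47 PM.
Security screening starts at 5:02 PM and check-in starts at 2:47 PM, so check-in is first.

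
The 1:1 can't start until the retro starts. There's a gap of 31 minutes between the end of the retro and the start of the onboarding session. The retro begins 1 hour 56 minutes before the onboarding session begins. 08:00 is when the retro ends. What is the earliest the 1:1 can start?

06:35

The onboarding session starts at 08:00 + 31 min = 08:31.
The retro starts at 08:31 − 116 min = 06:35.
The 1:1 is bounded by the retro, so the earliest it can start is 06:35.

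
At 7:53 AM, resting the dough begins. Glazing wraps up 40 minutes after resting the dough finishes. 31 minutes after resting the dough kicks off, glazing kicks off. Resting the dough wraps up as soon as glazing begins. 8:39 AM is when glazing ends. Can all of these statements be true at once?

No

Glazing starts at 7:53 AM + 31 min = 8:24 AM.
So resting the dough ends at 8:24 AM.
Glazing ends at 8:24 AM + 40 min = 9:04 AM.
But glazing is also said to end at 8:39 AM — a 25-minute conflict.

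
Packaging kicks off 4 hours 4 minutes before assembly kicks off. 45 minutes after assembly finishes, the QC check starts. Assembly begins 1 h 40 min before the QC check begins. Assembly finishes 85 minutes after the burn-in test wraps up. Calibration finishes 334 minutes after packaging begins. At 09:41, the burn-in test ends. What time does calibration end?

11:41

Assembly ends at 09:41 + 85 min = 11:06.
The QC check starts at 11:06 + 45 min = 11:51.
Assembly starts at 11:51 − 100 min = 10:11.
Packaging starts at 10:11 − 244 min = 06:07.
Calibration ends at 06:07 + 334 min = 11:41.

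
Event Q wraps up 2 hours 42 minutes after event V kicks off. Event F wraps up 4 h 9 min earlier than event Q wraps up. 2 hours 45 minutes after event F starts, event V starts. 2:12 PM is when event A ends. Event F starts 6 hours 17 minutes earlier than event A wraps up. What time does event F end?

Event F starts at 2:12 PM − 377 min = 7:55 AM.
Event V starts at 7:55 AM + 165 min = 10:40 AM.
Event Q ends at 10:40 AM + 162 min = 1:22 PM.
Event F ends at 1:22 PM − 249 min = 9:13 AM.

9:13 AM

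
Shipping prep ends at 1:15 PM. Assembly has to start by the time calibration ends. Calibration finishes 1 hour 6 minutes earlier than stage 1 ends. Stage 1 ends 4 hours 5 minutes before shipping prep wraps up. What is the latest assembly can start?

Stage 1 ends at 1:15 PM − 245 min = 9:10 AM.
Calibration ends at 9:10 AM − 66 min = 8:04 AM.
Assembly is bounded by calibration, so the latest it can start is 8:04 AM.

8:04 AM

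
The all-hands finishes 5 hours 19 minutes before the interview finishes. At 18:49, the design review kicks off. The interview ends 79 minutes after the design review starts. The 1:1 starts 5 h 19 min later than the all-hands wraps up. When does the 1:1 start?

20:08

The interview ends at 18:49 + 79 min = 20:08.
The all-hands ends at 20:08 − 319 min = 14:49.
The 1:1 starts at 14:49 + 319 min = 20:08.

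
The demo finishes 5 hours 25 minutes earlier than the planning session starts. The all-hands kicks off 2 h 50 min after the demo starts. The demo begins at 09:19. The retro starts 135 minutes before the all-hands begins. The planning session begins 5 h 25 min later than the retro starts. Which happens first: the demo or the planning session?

the demo

The all-hands starts at 09:19 + 170 min = 12:09.
The retro starts at 12:09 − 135 min = 09:54.
The planning session starts at 09:54 + 325 min = 15:19.
The demo starts at 09:19 and the planning session starts at 15:19, so the demo is first.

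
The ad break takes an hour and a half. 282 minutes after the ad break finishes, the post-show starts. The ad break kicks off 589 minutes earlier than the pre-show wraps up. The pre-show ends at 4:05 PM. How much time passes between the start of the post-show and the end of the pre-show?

The ad break starts at 4:05 PM − 589 min = 6:16 AM.
The ad break ends at 6:16 AM + 90 min = 7:46 AM.
The post-show starts at 7:46 AM + 282 min = 12:28 PM.
From 12:28 PM to 4:05 PM is 217 minutes.

217 minutes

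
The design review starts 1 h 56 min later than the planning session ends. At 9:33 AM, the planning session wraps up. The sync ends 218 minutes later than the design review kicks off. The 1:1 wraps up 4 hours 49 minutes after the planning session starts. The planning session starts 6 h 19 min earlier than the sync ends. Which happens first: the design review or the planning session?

the planning session

The design review starts at 9:33 AM + 116 min = 11:29 AM.
The sync ends at 11:29 AM + 218 min = 3:07 PM.
The planning session starts at 3:07 PM − 379 min = 8:48 AM.
The design review starts at 11:29 AM and the planning session starts at 8:48 AM, so the planning session is first.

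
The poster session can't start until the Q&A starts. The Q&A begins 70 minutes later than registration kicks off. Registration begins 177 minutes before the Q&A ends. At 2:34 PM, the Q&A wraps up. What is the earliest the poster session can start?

12:47 PM

Registration starts at 2:34 PM − 177 min = 11:37 AM.
The Q&A starts at 11:37 AM + 70 min = 12:47 PM.
The poster session is bounded by the Q&A, so the earliest it can start is 12:47 PM.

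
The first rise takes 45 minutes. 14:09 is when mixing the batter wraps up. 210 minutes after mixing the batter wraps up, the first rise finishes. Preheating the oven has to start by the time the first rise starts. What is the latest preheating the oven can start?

16:54

The first rise ends at 14:09 + 210 min = 17:39.
The first rise starts at 17:39 − 45 min = 16:54.
Preheating the oven is bounded by the first rise, so the latest it can start is 16:54.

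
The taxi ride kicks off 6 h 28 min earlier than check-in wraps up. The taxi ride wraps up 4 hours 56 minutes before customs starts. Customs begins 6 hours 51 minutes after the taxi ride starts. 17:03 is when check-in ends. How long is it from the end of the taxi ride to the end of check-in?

4 hours 33 minutes

The taxi ride starts at 17:03 − 388 min = 10:35.
Customs starts at 10:35 + 411 min = 17:26.
The taxi ride ends at 17:26 − 296 min = 12:30.
From 12:30 to 17:03 is 4 hours 33 minutes.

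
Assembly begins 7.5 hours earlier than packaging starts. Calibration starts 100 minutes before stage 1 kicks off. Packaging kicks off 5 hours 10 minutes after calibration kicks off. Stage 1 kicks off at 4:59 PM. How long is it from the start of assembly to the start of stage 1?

240 minutes

Calibration starts at 4:59 PM − 100 min = 3:19 PM.
Packaging starts at 3:19 PM + 310 min = 8:29 PM.
Assembly starts at 8:29 PM − 450 min = 12:59 PM.
From 12:59 PM to 4:59 PM is 240 minutes.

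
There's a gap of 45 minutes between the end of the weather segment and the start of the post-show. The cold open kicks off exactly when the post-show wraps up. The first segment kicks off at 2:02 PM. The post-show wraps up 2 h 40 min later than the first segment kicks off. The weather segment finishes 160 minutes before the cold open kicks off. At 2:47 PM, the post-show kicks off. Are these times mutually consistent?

Yes

The post-show ends at 2:02 PM + 160 min = 4:42 PM.
So the cold open starts at 4:42 PM.
The weather segment ends at 4:42 PM − 160 min = 2:02 PM.
The post-show starts at 2:02 PM + 45 min = 2:47 PM.
That matches the stated 2:47 PM, so the schedule is consistent.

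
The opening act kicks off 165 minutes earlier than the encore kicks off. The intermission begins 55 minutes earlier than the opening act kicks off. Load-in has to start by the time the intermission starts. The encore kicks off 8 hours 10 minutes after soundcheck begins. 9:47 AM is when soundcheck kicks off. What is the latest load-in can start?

The encore starts at 9:47 AM + 490 min = 5:57 PM.
The opening act starts at 5:57 PM − 165 min = 3:12 PM.
The intermission starts at 3:12 PM − 55 min = 2:17 PM.
Load-in is bounded by the intermission, so the latest it can start is 2:17 PM.

2:17 PM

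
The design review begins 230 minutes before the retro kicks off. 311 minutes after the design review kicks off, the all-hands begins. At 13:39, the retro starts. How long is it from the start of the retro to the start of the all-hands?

The design review starts at 13:39 − 230 min = 09:49.
The all-hands starts at 09:49 + 311 min = 15:00.
From 13:39 to 15:00 is 1 hour 21 minutes.

1 hour 21 minutes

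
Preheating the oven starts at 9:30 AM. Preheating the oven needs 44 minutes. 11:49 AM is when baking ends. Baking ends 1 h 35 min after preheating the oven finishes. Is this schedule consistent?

Preheating the oven ends at 9:30 AM + 44 min = 10:14 AM.
Baking ends at 10:14 AM + 95 min = 11:49 AM.
That matches the stated 11:49 AM, so the schedule is consistent.

Yes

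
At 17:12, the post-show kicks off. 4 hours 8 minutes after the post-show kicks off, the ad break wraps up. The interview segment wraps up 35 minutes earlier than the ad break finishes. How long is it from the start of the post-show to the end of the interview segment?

3 h 33 min

The ad break ends at 17:12 + 248 min = 21:20.
The interview segment ends at 21:20 − 35 min = 20:45.
From 17:12 to 20:45 is 3 h 33 min.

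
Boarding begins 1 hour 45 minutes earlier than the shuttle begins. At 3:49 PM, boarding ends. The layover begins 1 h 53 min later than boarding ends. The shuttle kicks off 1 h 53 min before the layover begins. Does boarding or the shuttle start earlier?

boarding

The layover starts at 3:49 PM + 113 min = 5:42 PM.
The shuttle starts at 5:42 PM − 113 min = 3:49 PM.
Boarding starts at 3:49 PM − 105 min = 2:04 PM.
Boarding starts at 2:04 PM and the shuttle starts at 3:49 PM, so boarding is first.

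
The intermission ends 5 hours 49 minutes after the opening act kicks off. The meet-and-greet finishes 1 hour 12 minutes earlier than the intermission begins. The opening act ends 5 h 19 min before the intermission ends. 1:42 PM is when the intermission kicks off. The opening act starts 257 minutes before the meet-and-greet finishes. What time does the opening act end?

8:43 AM

The meet-and-greet ends at 1:42 PM − 72 min = 12:30 PM.
The opening act starts at 12:30 PM − 257 min = 8:13 AM.
The intermission ends at 8:13 AM + 349 min = 2:02 PM.
The opening act ends at 2:02 PM − 319 min = 8:43 AM.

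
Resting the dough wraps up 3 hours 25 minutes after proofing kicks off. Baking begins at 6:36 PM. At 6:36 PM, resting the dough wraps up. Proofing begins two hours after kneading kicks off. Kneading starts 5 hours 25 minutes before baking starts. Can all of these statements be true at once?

Kneading starts at 6:36 PM − 325 min = 1:11 PM.
Proofing starts at 1:11 PM + 120 min = 3:11 PM.
Resting the dough ends at 3:11 PM + 205 min = 6:36 PM.
That matches the stated 6:36 PM, so the schedule is consistent.

Yes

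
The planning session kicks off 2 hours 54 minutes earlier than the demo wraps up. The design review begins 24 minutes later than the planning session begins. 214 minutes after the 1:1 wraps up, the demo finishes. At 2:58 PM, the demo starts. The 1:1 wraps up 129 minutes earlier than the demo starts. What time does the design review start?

1:53 PM

The 1:1 ends at 2:58 PM − 129 min = 12:49 PM.
The demo ends at 12:49 PM + 214 min = 4:23 PM.
The planning session starts at 4:23 PM − 174 min = 1:29 PM.
The design review starts at 1:29 PM + 24 min = 1:53 PM.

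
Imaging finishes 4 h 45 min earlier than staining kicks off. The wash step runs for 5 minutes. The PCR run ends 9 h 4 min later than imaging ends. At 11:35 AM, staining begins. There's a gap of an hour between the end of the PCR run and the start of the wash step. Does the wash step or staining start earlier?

staining

Imaging ends at 11:35 AM − 285 min = 6:50 AM.
The PCR run ends at 6:50 AM + 544 min = 3:54 PM.
The wash step starts at 3:54 PM + 60 min = 4:54 PM.
The wash step starts at 4:54 PM and staining starts at 11:35 AM, so staining is first.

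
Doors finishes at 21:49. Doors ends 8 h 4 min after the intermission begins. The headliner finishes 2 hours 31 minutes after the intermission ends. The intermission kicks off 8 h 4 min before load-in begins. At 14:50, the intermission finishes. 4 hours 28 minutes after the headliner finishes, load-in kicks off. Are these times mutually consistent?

Yes

The headliner ends at 14:50 + 151 min = 17:21.
Load-in starts at 17:21 + 268 min = 21:49.
The intermission starts at 21:49 − 484 min = 13:45.
Doors ends at 13:45 + 484 min = 21:49.
That matches the stated 21:49, so the schedule is consistent.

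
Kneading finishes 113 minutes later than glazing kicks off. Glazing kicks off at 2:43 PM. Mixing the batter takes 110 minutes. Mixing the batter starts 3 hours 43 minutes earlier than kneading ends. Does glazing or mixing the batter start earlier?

mixing the batter

Kneading ends at 2:43 PM + 113 min = 4:36 PM.
Mixing the batter starts at 4:36 PM − 223 min = 12:53 PM.
Glazing starts at 2:43 PM and mixing the batter starts at 12:53 PM, so mixing the batter is first.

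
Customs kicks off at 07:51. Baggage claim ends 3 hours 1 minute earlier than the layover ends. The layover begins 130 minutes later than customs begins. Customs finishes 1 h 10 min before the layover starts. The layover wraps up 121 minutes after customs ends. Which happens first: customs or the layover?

The layover starts at 07:51 + 130 min = 10:01.
Customs starts at 07:51 and the layover starts at 10:01, so customs is first.

customs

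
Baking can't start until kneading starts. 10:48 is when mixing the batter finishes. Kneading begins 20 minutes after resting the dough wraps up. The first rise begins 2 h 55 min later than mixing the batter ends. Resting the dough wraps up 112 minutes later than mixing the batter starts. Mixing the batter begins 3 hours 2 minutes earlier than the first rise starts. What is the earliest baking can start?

12:53

The first rise starts at 10:48 + 175 min = 13:43.
Mixing the batter starts at 13:43 − 182 min = 10:41.
Resting the dough ends at 10:41 + 112 min = 12:33.
Kneading starts at 12:33 + 20 min = 12:53.
Baking is bounded by kneading, so the earliest it can start is 12:53.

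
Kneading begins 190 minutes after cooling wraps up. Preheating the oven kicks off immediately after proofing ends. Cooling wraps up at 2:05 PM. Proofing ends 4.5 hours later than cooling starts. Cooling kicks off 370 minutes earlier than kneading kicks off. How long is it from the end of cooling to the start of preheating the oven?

Kneading starts at 2:05 PM + 190 min = 5:15 PM.
Cooling starts at 5:15 PM − 370 min = 11:05 AM.
Proofing ends at 11:05 AM + 270 min = 3:35 PM.
So preheating the oven starts at 3:35 PM.
From 2:05 PM to 3:35 PM is an hour and a half.

an hour and a half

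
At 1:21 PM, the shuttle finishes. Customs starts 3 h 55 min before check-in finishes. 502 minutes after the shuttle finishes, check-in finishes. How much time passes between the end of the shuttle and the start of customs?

Check-in ends at 1:21 PM + 502 min = 9:43 PM.
Customs starts at 9:43 PM − 235 min = 5:48 PM.
From 1:21 PM to 5:48 PM is 4 h 27 min.

4 h 27 min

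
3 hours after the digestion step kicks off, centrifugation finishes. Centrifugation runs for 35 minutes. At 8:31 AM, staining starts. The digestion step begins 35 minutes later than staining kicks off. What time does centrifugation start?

11:31 AM

The digestion step starts at 8:31 AM + 35 min = 9:06 AM.
Centrifugation ends at 9:06 AM + 180 min = 12:06 PM.
Centrifugation starts at 12:06 PM − 35 min = 11:31 AM.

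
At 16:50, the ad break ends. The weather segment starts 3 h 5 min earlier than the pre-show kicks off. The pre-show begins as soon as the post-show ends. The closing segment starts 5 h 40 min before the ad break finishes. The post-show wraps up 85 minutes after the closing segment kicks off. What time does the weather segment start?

09:30

The closing segment starts at 16:50 − 340 min = 11:10.
The post-show ends at 11:10 + 85 min = 12:35.
So the pre-show starts at 12:35.
The weather segment starts at 12:35 − 185 min = 09:30.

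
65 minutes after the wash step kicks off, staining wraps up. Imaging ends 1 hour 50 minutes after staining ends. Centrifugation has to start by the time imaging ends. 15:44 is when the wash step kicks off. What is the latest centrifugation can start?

18:39

Staining ends at 15:44 + 65 min = 16:49.
Imaging ends at 16:49 + 110 min = 18:39.
Centrifugation is bounded by imaging, so the latest it can start is 18:39.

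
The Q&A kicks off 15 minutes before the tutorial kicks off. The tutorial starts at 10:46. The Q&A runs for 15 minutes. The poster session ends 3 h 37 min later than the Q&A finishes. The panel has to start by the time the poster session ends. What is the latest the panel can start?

The Q&A starts at 10:46 − 15 min = 10:31.
The Q&A ends at 10:31 + 15 min = 10:46.
The poster session ends at 10:46 + 217 min = 14:23.
The panel is bounded by the poster session, so the latest it can start is 14:23.

14:23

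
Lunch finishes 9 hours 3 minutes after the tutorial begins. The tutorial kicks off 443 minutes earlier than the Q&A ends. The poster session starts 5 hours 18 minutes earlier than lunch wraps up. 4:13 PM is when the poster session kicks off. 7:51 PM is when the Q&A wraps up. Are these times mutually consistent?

The tutorial starts at 7:51 PM − 443 min = 12:28 PM.
Lunch ends at 12:28 PM + 543 min = 9:31 PM.
The poster session starts at 9:31 PM − 318 min = 4:13 PM.
That matches the stated 4:13 PM, so the schedule is consistent.

Yes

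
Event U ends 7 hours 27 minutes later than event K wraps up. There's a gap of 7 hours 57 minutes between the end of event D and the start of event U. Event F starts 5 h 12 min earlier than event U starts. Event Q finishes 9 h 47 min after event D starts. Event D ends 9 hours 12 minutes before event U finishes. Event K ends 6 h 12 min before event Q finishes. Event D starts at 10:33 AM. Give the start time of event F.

3:08 PM

Event Q ends at 10:33 AM + 587 min = 8:20 PM.
Event K ends at 8:20 PM − 372 min = 2:08 PM.
Event U ends at 2:08 PM + 447 min = 9:35 PM.
Event D ends at 9:35 PM − 552 min = 12:23 PM.
Event U starts at 12:23 PM + 477 min = 8:20 PM.
Event F starts at 8:20 PM − 312 min = 3:08 PM.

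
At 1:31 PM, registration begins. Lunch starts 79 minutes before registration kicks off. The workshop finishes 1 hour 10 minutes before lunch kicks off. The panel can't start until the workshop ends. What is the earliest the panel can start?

Lunch starts at 1:31 PM − 79 min = 12:12 PM.
The workshop ends at 12:12 PM − 70 min = 11:02 AM.
The panel is bounded by the workshop, so the earliest it can start is 11:02 AM.

11:02 AM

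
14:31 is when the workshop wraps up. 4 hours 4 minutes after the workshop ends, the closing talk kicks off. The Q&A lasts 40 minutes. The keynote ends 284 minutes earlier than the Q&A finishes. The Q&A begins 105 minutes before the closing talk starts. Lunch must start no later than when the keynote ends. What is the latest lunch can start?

The closing talk starts at 14:31 + 244 min = 18:35.
The Q&A starts at 18:35 − 105 min = 16:50.
The Q&A ends at 16:50 + 40 min = 17:30.
The keynote ends at 17:30 − 284 min = 12:46.
Lunch is bounded by the keynote, so the latest it can start is 12:46.

12:46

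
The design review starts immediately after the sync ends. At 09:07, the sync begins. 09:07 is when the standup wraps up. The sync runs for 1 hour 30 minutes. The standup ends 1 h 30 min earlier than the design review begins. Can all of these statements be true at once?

The sync ends at 09:07 + 90 min = 10:37.
So the design review starts at 10:37.
The standup ends at 10:37 − 90 min = 09:07.
That matches the stated 09:07, so the schedule is consistent.

Yes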